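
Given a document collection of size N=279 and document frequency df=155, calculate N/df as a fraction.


IDF ratio = N / df
= 279 / 155
= 9/5

9/5


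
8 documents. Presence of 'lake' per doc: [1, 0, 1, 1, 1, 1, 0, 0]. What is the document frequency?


Checking each document for 'lake':
Doc 1: present
Doc 2: absent
Doc 3: present
Doc 4: present
Doc 5: present
Doc 6: present
Doc 7: absent
Doc 8: absent
df = sum of presences = 1 + 0 + 1 + 1 + 1 + 1 + 0 + 0 = 5

5


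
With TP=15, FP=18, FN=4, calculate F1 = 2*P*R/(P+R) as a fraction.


F1 = 2 * P * R / (P + R)
P = TP/(TP+FP) = 15/33 = 5/11
R = TP/(TP+FN) = 15/19 = 15/19
2 * P * R = 2 * 5/11 * 15/19 = 150/209
P + R = 5/11 + 15/19 = 260/209
F1 = 150/209 / 260/209 = 15/26

15/26


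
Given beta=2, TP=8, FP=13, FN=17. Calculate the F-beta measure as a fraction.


P = TP/(TP+FP) = 8/21 = 8/21
R = TP/(TP+FN) = 8/25 = 8/25
beta^2 = 2^2 = 4
(1 + beta^2) = 5
Numerator = (1+beta^2)*P*R = 64/105
Denominator = beta^2*P + R = 32/21 + 8/25 = 968/525
F_beta = 40/121

40/121


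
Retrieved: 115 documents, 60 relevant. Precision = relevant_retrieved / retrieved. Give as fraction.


Precision = relevant_retrieved / total_retrieved
= 60 / 115
= 60 / (60 + 55)
= 12/23

12/23


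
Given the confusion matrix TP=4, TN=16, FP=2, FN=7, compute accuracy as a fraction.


Accuracy = (TP + TN) / (TP + TN + FP + FN)
TP + TN = 4 + 16 = 20
Total = 4 + 16 + 2 + 7 = 29
Accuracy = 20 / 29 = 20/29

20/29


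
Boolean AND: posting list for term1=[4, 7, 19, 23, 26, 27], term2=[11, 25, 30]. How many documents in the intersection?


Boolean AND: find intersection of posting lists
term1 docs: [4, 7, 19, 23, 26, 27]
term2 docs: [11, 25, 30]
Intersection: []
|intersection| = 0

0


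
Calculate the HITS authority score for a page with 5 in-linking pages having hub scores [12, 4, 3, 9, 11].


Authority = sum of hub scores of in-linkers
In-link 1: hub score = 12
In-link 2: hub score = 4
In-link 3: hub score = 3
In-link 4: hub score = 9
In-link 5: hub score = 11
Authority = 12 + 4 + 3 + 9 + 11 = 39

39


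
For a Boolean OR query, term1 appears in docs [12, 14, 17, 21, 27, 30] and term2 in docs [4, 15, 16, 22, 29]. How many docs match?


Boolean OR: find union of posting lists
term1 docs: [12, 14, 17, 21, 27, 30]
term2 docs: [4, 15, 16, 22, 29]
Union: [4, 12, 14, 15, 16, 17, 21, 22, 27, 29, 30]
|union| = 11

11


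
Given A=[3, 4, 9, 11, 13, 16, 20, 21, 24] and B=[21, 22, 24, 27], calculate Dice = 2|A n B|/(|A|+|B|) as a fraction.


A intersect B = [21, 24]
|A intersect B| = 2
|A| = 9, |B| = 4
Dice = 2*2 / (9+4)
= 4 / 13 = 4/13

4/13


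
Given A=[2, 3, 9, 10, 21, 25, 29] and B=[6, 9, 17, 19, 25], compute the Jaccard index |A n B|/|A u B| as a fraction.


A intersect B = [9, 25]
|A intersect B| = 2
A union B = [2, 3, 6, 9, 10, 17, 19, 21, 25, 29]
|A union B| = 10
Jaccard = 2/10 = 1/5

1/5


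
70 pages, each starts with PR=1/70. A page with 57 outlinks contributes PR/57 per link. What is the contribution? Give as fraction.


Initial PR = 1/70 = 1/70
Outlinks = 57
Contribution per link = PR / outlinks
= 1/70 / 57
= 1/3990

1/3990


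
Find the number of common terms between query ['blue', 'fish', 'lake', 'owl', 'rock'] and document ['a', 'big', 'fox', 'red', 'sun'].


Query terms: ['blue', 'fish', 'lake', 'owl', 'rock']
Document terms: ['a', 'big', 'fox', 'red', 'sun']
Common terms: []
Overlap count = 0

0


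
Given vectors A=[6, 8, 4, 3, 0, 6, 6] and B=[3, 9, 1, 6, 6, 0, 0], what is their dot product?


Dot product = sum of element-wise products
A[0]*B[0] = 6*3 = 18
A[1]*B[1] = 8*9 = 72
A[2]*B[2] = 4*1 = 4
A[3]*B[3] = 3*6 = 18
A[4]*B[4] = 0*6 = 0
A[5]*B[5] = 6*0 = 0
A[6]*B[6] = 6*0 = 0
Sum = 18 + 72 + 4 + 18 + 0 + 0 + 0 = 112

112


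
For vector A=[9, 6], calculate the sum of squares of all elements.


|A|^2 = sum of squared components
A[0]^2 = 9^2 = 81
A[1]^2 = 6^2 = 36
Sum = 81 + 36 = 117

117


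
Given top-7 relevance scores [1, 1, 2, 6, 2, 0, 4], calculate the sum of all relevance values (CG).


Cumulative Gain = sum of relevance scores
Position 1: rel=1, running sum=1
Position 2: rel=1, running sum=2
Position 3: rel=2, running sum=4
Position 4: rel=6, running sum=10
Position 5: rel=2, running sum=12
Position 6: rel=0, running sum=12
Position 7: rel=4, running sum=16
CG = 16

16


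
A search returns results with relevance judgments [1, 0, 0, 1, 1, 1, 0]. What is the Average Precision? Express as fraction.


Computing P@k for each relevant position:
Position 1: relevant, P@1 = 1/1 = 1
Position 2: not relevant
Position 3: not relevant
Position 4: relevant, P@4 = 2/4 = 1/2
Position 5: relevant, P@5 = 3/5 = 3/5
Position 6: relevant, P@6 = 4/6 = 2/3
Position 7: not relevant
Sum of P@k = 1 + 1/2 + 3/5 + 2/3 = 83/30
AP = 83/30 / 4 = 83/120

83/120


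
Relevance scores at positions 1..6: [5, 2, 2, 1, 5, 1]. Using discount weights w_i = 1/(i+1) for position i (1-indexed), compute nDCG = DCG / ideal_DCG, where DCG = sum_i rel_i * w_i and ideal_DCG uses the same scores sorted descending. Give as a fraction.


Position discount weights w_i = 1/(i+1) for i=1..6:
Weights = [1/2, 1/3, 1/4, 1/5, 1/6, 1/7]
Actual relevance: [5, 2, 2, 1, 5, 1]
DCG = 5/2 + 2/3 + 2/4 + 1/5 + 5/6 + 1/7 = 339/70
Ideal relevance (sorted desc): [5, 5, 2, 2, 1, 1]
Ideal DCG = 5/2 + 5/3 + 2/4 + 2/5 + 1/6 + 1/7 = 1129/210
nDCG = DCG / ideal_DCG = 339/70 / 1129/210 = 1017/1129

1017/1129


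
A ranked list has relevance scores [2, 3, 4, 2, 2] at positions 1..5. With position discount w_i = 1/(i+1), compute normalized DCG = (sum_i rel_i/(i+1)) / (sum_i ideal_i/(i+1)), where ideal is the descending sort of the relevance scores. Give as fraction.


Position discount weights w_i = 1/(i+1) for i=1..5:
Weights = [1/2, 1/3, 1/4, 1/5, 1/6]
Actual relevance: [2, 3, 4, 2, 2]
DCG = 2/2 + 3/3 + 4/4 + 2/5 + 2/6 = 56/15
Ideal relevance (sorted desc): [4, 3, 2, 2, 2]
Ideal DCG = 4/2 + 3/3 + 2/4 + 2/5 + 2/6 = 127/30
nDCG = DCG / ideal_DCG = 56/15 / 127/30 = 112/127

112/127


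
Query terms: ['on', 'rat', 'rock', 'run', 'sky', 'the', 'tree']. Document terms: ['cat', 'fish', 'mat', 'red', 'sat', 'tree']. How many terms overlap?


Query terms: ['on', 'rat', 'rock', 'run', 'sky', 'the', 'tree']
Document terms: ['cat', 'fish', 'mat', 'red', 'sat', 'tree']
Common terms: ['tree']
Overlap count = 1

1


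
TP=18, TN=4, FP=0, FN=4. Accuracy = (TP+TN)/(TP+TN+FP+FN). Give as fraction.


Accuracy = (TP + TN) / (TP + TN + FP + FN)
TP + TN = 18 + 4 = 22
Total = 18 + 4 + 0 + 4 = 26
Accuracy = 22 / 26 = 11/13

11/13


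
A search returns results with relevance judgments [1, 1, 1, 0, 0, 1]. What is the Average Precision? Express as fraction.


Computing P@k for each relevant position:
Position 1: relevant, P@1 = 1/1 = 1
Position 2: relevant, P@2 = 2/2 = 1
Position 3: relevant, P@3 = 3/3 = 1
Position 4: not relevant
Position 5: not relevant
Position 6: relevant, P@6 = 4/6 = 2/3
Sum of P@k = 1 + 1 + 1 + 2/3 = 11/3
AP = 11/3 / 4 = 11/12

11/12


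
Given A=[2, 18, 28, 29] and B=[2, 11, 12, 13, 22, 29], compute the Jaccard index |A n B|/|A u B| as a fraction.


A intersect B = [2, 29]
|A intersect B| = 2
A union B = [2, 11, 12, 13, 18, 22, 28, 29]
|A union B| = 8
Jaccard = 2/8 = 1/4

1/4


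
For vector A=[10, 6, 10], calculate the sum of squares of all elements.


|A|^2 = sum of squared components
A[0]^2 = 10^2 = 100
A[1]^2 = 6^2 = 36
A[2]^2 = 10^2 = 100
Sum = 100 + 36 + 100 = 236

236


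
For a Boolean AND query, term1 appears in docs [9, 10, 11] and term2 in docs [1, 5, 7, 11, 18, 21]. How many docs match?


Boolean AND: find intersection of posting lists
term1 docs: [9, 10, 11]
term2 docs: [1, 5, 7, 11, 18, 21]
Intersection: [11]
|intersection| = 1

1


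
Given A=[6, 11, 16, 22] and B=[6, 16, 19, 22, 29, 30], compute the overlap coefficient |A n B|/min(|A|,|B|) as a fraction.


A intersect B = [6, 16, 22]
|A intersect B| = 3
min(|A|, |B|) = min(4, 6) = 4
Overlap = 3 / 4 = 3/4

3/4


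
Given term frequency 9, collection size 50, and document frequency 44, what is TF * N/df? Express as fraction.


TF * (N/df)
= 9 * (50/44)
= 9 * 25/22
= 225/22

225/22


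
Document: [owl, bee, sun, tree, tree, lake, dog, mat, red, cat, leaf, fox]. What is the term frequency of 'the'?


Document has 12 words
Scanning for 'the':
Term not found in document
Count = 0

0


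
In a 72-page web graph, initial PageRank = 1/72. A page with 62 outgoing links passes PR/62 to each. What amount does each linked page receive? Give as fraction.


Initial PR = 1/72 = 1/72
Outlinks = 62
Contribution per link = PR / outlinks
= 1/72 / 62
= 1/4464

1/4464


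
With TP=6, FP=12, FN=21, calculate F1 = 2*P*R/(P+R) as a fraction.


F1 = 2 * P * R / (P + R)
P = TP/(TP+FP) = 6/18 = 1/3
R = TP/(TP+FN) = 6/27 = 2/9
2 * P * R = 2 * 1/3 * 2/9 = 4/27
P + R = 1/3 + 2/9 = 5/9
F1 = 4/27 / 5/9 = 4/15

4/15


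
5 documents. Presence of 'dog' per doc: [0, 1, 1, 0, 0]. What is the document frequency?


Checking each document for 'dog':
Doc 1: absent
Doc 2: present
Doc 3: present
Doc 4: absent
Doc 5: absent
df = sum of presences = 0 + 1 + 1 + 0 + 0 = 2

2


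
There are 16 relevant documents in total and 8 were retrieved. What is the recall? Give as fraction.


Recall = retrieved_relevant / total_relevant
= 8 / 16
= 8 / (8 + 8)
= 1/2

1/2


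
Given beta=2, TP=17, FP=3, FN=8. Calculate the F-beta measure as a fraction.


P = TP/(TP+FP) = 17/20 = 17/20
R = TP/(TP+FN) = 17/25 = 17/25
beta^2 = 2^2 = 4
(1 + beta^2) = 5
Numerator = (1+beta^2)*P*R = 289/100
Denominator = beta^2*P + R = 17/5 + 17/25 = 102/25
F_beta = 17/24

17/24


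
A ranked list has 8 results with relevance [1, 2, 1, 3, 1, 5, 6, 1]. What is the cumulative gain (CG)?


Cumulative Gain = sum of relevance scores
Position 1: rel=1, running sum=1
Position 2: rel=2, running sum=3
Position 3: rel=1, running sum=4
Position 4: rel=3, running sum=7
Position 5: rel=1, running sum=8
Position 6: rel=5, running sum=13
Position 7: rel=6, running sum=19
Position 8: rel=1, running sum=20
CG = 20

20


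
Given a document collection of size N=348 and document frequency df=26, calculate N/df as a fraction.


IDF ratio = N / df
= 348 / 26
= 174/13

174/13


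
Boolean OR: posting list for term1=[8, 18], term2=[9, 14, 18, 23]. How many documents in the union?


Boolean OR: find union of posting lists
term1 docs: [8, 18]
term2 docs: [9, 14, 18, 23]
Union: [8, 9, 14, 18, 23]
|union| = 5

5


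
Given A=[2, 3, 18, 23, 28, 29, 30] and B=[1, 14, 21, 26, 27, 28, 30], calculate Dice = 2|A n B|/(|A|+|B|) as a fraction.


A intersect B = [28, 30]
|A intersect B| = 2
|A| = 7, |B| = 7
Dice = 2*2 / (7+7)
= 4 / 14 = 2/7

2/7


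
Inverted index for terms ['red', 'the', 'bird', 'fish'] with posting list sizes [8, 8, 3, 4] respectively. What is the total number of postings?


Summing posting list sizes:
'red': 8 postings
'the': 8 postings
'bird': 3 postings
'fish': 4 postings
Total = 8 + 8 + 3 + 4 = 23

23


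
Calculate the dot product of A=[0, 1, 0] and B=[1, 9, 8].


Dot product = sum of element-wise products
A[0]*B[0] = 0*1 = 0
A[1]*B[1] = 1*9 = 9
A[2]*B[2] = 0*8 = 0
Sum = 0 + 9 + 0 = 9

9


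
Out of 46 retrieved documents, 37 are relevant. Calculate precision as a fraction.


Precision = relevant_retrieved / total_retrieved
= 37 / 46
= 37 / (37 + 9)
= 37/46

37/46


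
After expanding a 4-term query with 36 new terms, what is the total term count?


Original terms: 4
Expansion terms: 36
Total = 4 + 36 = 40

40


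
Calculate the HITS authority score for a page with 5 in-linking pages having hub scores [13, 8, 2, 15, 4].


Authority = sum of hub scores of in-linkers
In-link 1: hub score = 13
In-link 2: hub score = 8
In-link 3: hub score = 2
In-link 4: hub score = 15
In-link 5: hub score = 4
Authority = 13 + 8 + 2 + 15 + 4 = 42

42


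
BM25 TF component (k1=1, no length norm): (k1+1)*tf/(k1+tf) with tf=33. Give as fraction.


BM25 TF component = (k1+1)*tf / (k1+tf)
k1 = 1, tf = 33
Numerator = (1+1)*33 = 66
Denominator = 1 + 33 = 34
= 66/34 = 33/17

33/17


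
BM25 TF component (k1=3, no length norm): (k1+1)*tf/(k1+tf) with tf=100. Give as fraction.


BM25 TF component = (k1+1)*tf / (k1+tf)
k1 = 3, tf = 100
Numerator = (3+1)*100 = 400
Denominator = 3 + 100 = 103
= 400/103 = 400/103

400/103


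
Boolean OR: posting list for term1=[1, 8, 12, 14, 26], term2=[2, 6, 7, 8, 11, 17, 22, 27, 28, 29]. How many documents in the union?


Boolean OR: find union of posting lists
term1 docs: [1, 8, 12, 14, 26]
term2 docs: [2, 6, 7, 8, 11, 17, 22, 27, 28, 29]
Union: [1, 2, 6, 7, 8, 11, 12, 14, 17, 22, 26, 27, 28, 29]
|union| = 14

14


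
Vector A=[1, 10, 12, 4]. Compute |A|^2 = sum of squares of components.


|A|^2 = sum of squared components
A[0]^2 = 1^2 = 1
A[1]^2 = 10^2 = 100
A[2]^2 = 12^2 = 144
A[3]^2 = 4^2 = 16
Sum = 1 + 100 + 144 + 16 = 261

261


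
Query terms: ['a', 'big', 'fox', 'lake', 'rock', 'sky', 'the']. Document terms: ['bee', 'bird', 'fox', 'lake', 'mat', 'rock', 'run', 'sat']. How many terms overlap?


Query terms: ['a', 'big', 'fox', 'lake', 'rock', 'sky', 'the']
Document terms: ['bee', 'bird', 'fox', 'lake', 'mat', 'rock', 'run', 'sat']
Common terms: ['fox', 'lake', 'rock']
Overlap count = 3

3


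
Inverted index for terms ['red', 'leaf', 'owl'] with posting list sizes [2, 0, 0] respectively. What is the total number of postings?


Summing posting list sizes:
'red': 2 postings
'leaf': 0 postings
'owl': 0 postings
Total = 2 + 0 + 0 = 2

2


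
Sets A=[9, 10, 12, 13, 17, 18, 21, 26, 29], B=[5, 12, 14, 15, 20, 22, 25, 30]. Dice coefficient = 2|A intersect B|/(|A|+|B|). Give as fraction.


A intersect B = [12]
|A intersect B| = 1
|A| = 9, |B| = 8
Dice = 2*1 / (9+8)
= 2 / 17 = 2/17

2/17


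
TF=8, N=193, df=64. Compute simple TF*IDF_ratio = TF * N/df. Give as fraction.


TF * (N/df)
= 8 * (193/64)
= 8 * 193/64
= 193/8

193/8


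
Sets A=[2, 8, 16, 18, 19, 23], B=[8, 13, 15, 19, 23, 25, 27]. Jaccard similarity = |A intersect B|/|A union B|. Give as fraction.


A intersect B = [8, 19, 23]
|A intersect B| = 3
A union B = [2, 8, 13, 15, 16, 18, 19, 23, 25, 27]
|A union B| = 10
Jaccard = 3/10 = 3/10

3/10


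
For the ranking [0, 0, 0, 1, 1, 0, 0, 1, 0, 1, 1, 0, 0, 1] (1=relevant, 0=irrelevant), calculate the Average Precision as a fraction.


Computing P@k for each relevant position:
Position 1: not relevant
Position 2: not relevant
Position 3: not relevant
Position 4: relevant, P@4 = 1/4 = 1/4
Position 5: relevant, P@5 = 2/5 = 2/5
Position 6: not relevant
Position 7: not relevant
Position 8: relevant, P@8 = 3/8 = 3/8
Position 9: not relevant
Position 10: relevant, P@10 = 4/10 = 2/5
Position 11: relevant, P@11 = 5/11 = 5/11
Position 12: not relevant
Position 13: not relevant
Position 14: relevant, P@14 = 6/14 = 3/7
Sum of P@k = 1/4 + 2/5 + 3/8 + 2/5 + 5/11 + 3/7 = 7109/3080
AP = 7109/3080 / 6 = 7109/18480

7109/18480


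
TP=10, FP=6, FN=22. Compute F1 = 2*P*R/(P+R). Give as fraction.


F1 = 2 * P * R / (P + R)
P = TP/(TP+FP) = 10/16 = 5/8
R = TP/(TP+FN) = 10/32 = 5/16
2 * P * R = 2 * 5/8 * 5/16 = 25/64
P + R = 5/8 + 5/16 = 15/16
F1 = 25/64 / 15/16 = 5/12

5/12


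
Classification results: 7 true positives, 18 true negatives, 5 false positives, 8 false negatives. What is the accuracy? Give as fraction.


Accuracy = (TP + TN) / (TP + TN + FP + FN)
TP + TN = 7 + 18 = 25
Total = 7 + 18 + 5 + 8 = 38
Accuracy = 25 / 38 = 25/38

25/38


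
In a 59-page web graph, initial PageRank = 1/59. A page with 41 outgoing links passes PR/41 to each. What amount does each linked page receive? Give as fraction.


Initial PR = 1/59 = 1/59
Outlinks = 41
Contribution per link = PR / outlinks
= 1/59 / 41
= 1/2419

1/2419


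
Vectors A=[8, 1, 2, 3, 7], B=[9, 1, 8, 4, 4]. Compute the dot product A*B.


Dot product = sum of element-wise products
A[0]*B[0] = 8*9 = 72
A[1]*B[1] = 1*1 = 1
A[2]*B[2] = 2*8 = 16
A[3]*B[3] = 3*4 = 12
A[4]*B[4] = 7*4 = 28
Sum = 72 + 1 + 16 + 12 + 28 = 129

129


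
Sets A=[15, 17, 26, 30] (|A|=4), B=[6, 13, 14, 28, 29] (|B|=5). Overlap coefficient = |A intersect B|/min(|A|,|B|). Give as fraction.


A intersect B = []
|A intersect B| = 0
min(|A|, |B|) = min(4, 5) = 4
Overlap = 0 / 4 = 0

0


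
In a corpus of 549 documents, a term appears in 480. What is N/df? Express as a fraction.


IDF ratio = N / df
= 549 / 480
= 183/160

183/160


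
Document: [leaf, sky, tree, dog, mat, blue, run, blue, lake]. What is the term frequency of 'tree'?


Document has 9 words
Scanning for 'tree':
Found at positions: [2]
Count = 1

1


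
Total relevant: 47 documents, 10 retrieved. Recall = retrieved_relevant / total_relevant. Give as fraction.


Recall = retrieved_relevant / total_relevant
= 10 / 47
= 10 / (10 + 37)
= 10/47

10/47


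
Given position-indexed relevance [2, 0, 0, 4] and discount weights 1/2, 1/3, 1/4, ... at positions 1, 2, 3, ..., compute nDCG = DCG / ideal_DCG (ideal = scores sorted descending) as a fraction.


Position discount weights w_i = 1/(i+1) for i=1..4:
Weights = [1/2, 1/3, 1/4, 1/5]
Actual relevance: [2, 0, 0, 4]
DCG = 2/2 + 0/3 + 0/4 + 4/5 = 9/5
Ideal relevance (sorted desc): [4, 2, 0, 0]
Ideal DCG = 4/2 + 2/3 + 0/4 + 0/5 = 8/3
nDCG = DCG / ideal_DCG = 9/5 / 8/3 = 27/40

27/40


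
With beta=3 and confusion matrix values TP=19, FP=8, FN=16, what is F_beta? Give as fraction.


P = TP/(TP+FP) = 19/27 = 19/27
R = TP/(TP+FN) = 19/35 = 19/35
beta^2 = 3^2 = 9
(1 + beta^2) = 10
Numerator = (1+beta^2)*P*R = 722/189
Denominator = beta^2*P + R = 19/3 + 19/35 = 722/105
F_beta = 5/9

5/9


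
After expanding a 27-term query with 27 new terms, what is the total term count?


Original terms: 27
Expansion terms: 27
Total = 27 + 27 = 54

54


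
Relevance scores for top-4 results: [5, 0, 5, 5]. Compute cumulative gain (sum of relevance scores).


Cumulative Gain = sum of relevance scores
Position 1: rel=5, running sum=5
Position 2: rel=0, running sum=5
Position 3: rel=5, running sum=10
Position 4: rel=5, running sum=15
CG = 15

15


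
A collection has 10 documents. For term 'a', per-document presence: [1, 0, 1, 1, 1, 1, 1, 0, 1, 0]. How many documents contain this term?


Checking each document for 'a':
Doc 1: present
Doc 2: absent
Doc 3: present
Doc 4: present
Doc 5: present
Doc 6: present
Doc 7: present
Doc 8: absent
Doc 9: present
Doc 10: absent
df = sum of presences = 1 + 0 + 1 + 1 + 1 + 1 + 1 + 0 + 1 + 0 = 7

7


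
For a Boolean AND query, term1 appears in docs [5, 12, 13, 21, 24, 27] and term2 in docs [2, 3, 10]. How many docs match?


Boolean AND: find intersection of posting lists
term1 docs: [5, 12, 13, 21, 24, 27]
term2 docs: [2, 3, 10]
Intersection: []
|intersection| = 0

0


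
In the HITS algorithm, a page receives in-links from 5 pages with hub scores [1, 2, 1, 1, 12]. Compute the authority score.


Authority = sum of hub scores of in-linkers
In-link 1: hub score = 1
In-link 2: hub score = 2
In-link 3: hub score = 1
In-link 4: hub score = 1
In-link 5: hub score = 12
Authority = 1 + 2 + 1 + 1 + 12 = 17

17


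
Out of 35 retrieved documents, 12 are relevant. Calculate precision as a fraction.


Precision = relevant_retrieved / total_retrieved
= 12 / 35
= 12 / (12 + 23)
= 12/35

12/35


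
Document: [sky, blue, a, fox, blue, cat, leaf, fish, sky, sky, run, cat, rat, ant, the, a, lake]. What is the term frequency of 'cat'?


Document has 17 words
Scanning for 'cat':
Found at positions: [5, 11]
Count = 2

2


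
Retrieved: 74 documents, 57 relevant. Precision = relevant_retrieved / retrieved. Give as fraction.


Precision = relevant_retrieved / total_retrieved
= 57 / 74
= 57 / (57 + 17)
= 57/74

57/74


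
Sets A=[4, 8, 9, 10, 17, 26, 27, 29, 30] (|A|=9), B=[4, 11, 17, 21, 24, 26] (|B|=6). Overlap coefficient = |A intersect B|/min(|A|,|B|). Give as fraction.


A intersect B = [4, 17, 26]
|A intersect B| = 3
min(|A|, |B|) = min(9, 6) = 6
Overlap = 3 / 6 = 1/2

1/2


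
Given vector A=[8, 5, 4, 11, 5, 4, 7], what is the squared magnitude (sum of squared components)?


|A|^2 = sum of squared components
A[0]^2 = 8^2 = 64
A[1]^2 = 5^2 = 25
A[2]^2 = 4^2 = 16
A[3]^2 = 11^2 = 121
A[4]^2 = 5^2 = 25
A[5]^2 = 4^2 = 16
A[6]^2 = 7^2 = 49
Sum = 64 + 25 + 16 + 121 + 25 + 16 + 49 = 316

316


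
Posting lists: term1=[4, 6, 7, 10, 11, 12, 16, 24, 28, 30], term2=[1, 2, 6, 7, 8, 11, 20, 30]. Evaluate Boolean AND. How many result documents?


Boolean AND: find intersection of posting lists
term1 docs: [4, 6, 7, 10, 11, 12, 16, 24, 28, 30]
term2 docs: [1, 2, 6, 7, 8, 11, 20, 30]
Intersection: [6, 7, 11, 30]
|intersection| = 4

4


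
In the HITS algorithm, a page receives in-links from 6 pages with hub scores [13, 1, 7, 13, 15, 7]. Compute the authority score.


Authority = sum of hub scores of in-linkers
In-link 1: hub score = 13
In-link 2: hub score = 1
In-link 3: hub score = 7
In-link 4: hub score = 13
In-link 5: hub score = 15
In-link 6: hub score = 7
Authority = 13 + 1 + 7 + 13 + 15 + 7 = 56

56


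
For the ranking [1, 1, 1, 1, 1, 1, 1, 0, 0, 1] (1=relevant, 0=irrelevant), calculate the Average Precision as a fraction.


Computing P@k for each relevant position:
Position 1: relevant, P@1 = 1/1 = 1
Position 2: relevant, P@2 = 2/2 = 1
Position 3: relevant, P@3 = 3/3 = 1
Position 4: relevant, P@4 = 4/4 = 1
Position 5: relevant, P@5 = 5/5 = 1
Position 6: relevant, P@6 = 6/6 = 1
Position 7: relevant, P@7 = 7/7 = 1
Position 8: not relevant
Position 9: not relevant
Position 10: relevant, P@10 = 8/10 = 4/5
Sum of P@k = 1 + 1 + 1 + 1 + 1 + 1 + 1 + 4/5 = 39/5
AP = 39/5 / 8 = 39/40

39/40


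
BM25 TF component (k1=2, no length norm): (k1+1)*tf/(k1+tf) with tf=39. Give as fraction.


BM25 TF component = (k1+1)*tf / (k1+tf)
k1 = 2, tf = 39
Numerator = (2+1)*39 = 117
Denominator = 2 + 39 = 41
= 117/41 = 117/41

117/41


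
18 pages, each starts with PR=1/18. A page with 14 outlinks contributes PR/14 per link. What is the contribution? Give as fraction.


Initial PR = 1/18 = 1/18
Outlinks = 14
Contribution per link = PR / outlinks
= 1/18 / 14
= 1/252

1/252


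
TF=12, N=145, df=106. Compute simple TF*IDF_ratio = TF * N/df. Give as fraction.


TF * (N/df)
= 12 * (145/106)
= 12 * 145/106
= 870/53

870/53


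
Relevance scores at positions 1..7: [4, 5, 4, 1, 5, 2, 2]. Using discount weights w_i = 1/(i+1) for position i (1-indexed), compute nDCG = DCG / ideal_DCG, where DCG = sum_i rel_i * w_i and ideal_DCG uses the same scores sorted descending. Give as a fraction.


Position discount weights w_i = 1/(i+1) for i=1..7:
Weights = [1/2, 1/3, 1/4, 1/5, 1/6, 1/7, 1/8]
Actual relevance: [4, 5, 4, 1, 5, 2, 2]
DCG = 4/2 + 5/3 + 4/4 + 1/5 + 5/6 + 2/7 + 2/8 = 873/140
Ideal relevance (sorted desc): [5, 5, 4, 4, 2, 2, 1]
Ideal DCG = 5/2 + 5/3 + 4/4 + 4/5 + 2/6 + 2/7 + 1/8 = 1879/280
nDCG = DCG / ideal_DCG = 873/140 / 1879/280 = 1746/1879

1746/1879


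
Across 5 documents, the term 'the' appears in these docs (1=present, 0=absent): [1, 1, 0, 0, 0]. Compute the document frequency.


Checking each document for 'the':
Doc 1: present
Doc 2: present
Doc 3: absent
Doc 4: absent
Doc 5: absent
df = sum of presences = 1 + 1 + 0 + 0 + 0 = 2

2


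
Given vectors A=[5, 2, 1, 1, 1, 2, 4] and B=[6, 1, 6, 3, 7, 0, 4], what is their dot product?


Dot product = sum of element-wise products
A[0]*B[0] = 5*6 = 30
A[1]*B[1] = 2*1 = 2
A[2]*B[2] = 1*6 = 6
A[3]*B[3] = 1*3 = 3
A[4]*B[4] = 1*7 = 7
A[5]*B[5] = 2*0 = 0
A[6]*B[6] = 4*4 = 16
Sum = 30 + 2 + 6 + 3 + 7 + 0 + 16 = 64

64


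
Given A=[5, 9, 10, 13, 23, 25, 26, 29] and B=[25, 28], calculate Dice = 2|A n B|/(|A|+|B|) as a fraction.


A intersect B = [25]
|A intersect B| = 1
|A| = 8, |B| = 2
Dice = 2*1 / (8+2)
= 2 / 10 = 1/5

1/5


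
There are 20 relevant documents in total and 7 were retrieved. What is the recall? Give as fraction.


Recall = retrieved_relevant / total_relevant
= 7 / 20
= 7 / (7 + 13)
= 7/20

7/20


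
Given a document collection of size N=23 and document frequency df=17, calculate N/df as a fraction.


IDF ratio = N / df
= 23 / 17
= 23/17

23/17


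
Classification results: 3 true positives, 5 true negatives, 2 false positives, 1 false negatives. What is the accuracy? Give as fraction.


Accuracy = (TP + TN) / (TP + TN + FP + FN)
TP + TN = 3 + 5 = 8
Total = 3 + 5 + 2 + 1 = 11
Accuracy = 8 / 11 = 8/11

8/11


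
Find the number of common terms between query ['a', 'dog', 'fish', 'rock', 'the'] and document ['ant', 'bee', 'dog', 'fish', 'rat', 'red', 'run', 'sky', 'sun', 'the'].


Query terms: ['a', 'dog', 'fish', 'rock', 'the']
Document terms: ['ant', 'bee', 'dog', 'fish', 'rat', 'red', 'run', 'sky', 'sun', 'the']
Common terms: ['dog', 'fish', 'the']
Overlap count = 3

3


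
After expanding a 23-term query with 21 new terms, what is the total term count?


Original terms: 23
Expansion terms: 21
Total = 23 + 21 = 44

44


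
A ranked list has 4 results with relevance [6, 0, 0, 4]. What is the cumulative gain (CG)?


Cumulative Gain = sum of relevance scores
Position 1: rel=6, running sum=6
Position 2: rel=0, running sum=6
Position 3: rel=0, running sum=6
Position 4: rel=4, running sum=10
CG = 10

10


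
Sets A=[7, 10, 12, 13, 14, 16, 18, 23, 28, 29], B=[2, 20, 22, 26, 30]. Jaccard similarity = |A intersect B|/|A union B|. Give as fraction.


A intersect B = []
|A intersect B| = 0
A union B = [2, 7, 10, 12, 13, 14, 16, 18, 20, 22, 23, 26, 28, 29, 30]
|A union B| = 15
Jaccard = 0/15 = 0

0


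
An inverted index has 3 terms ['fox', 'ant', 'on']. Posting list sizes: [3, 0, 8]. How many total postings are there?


Summing posting list sizes:
'fox': 3 postings
'ant': 0 postings
'on': 8 postings
Total = 3 + 0 + 8 = 11

11


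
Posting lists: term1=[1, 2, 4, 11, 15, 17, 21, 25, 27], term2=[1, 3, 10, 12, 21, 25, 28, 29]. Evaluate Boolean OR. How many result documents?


Boolean OR: find union of posting lists
term1 docs: [1, 2, 4, 11, 15, 17, 21, 25, 27]
term2 docs: [1, 3, 10, 12, 21, 25, 28, 29]
Union: [1, 2, 3, 4, 10, 11, 12, 15, 17, 21, 25, 27, 28, 29]
|union| = 14

14


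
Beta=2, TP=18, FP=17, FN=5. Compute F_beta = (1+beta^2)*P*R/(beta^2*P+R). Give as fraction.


P = TP/(TP+FP) = 18/35 = 18/35
R = TP/(TP+FN) = 18/23 = 18/23
beta^2 = 2^2 = 4
(1 + beta^2) = 5
Numerator = (1+beta^2)*P*R = 324/161
Denominator = beta^2*P + R = 72/35 + 18/23 = 2286/805
F_beta = 90/127

90/127


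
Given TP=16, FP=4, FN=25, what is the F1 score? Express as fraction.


F1 = 2 * P * R / (P + R)
P = TP/(TP+FP) = 16/20 = 4/5
R = TP/(TP+FN) = 16/41 = 16/41
2 * P * R = 2 * 4/5 * 16/41 = 128/205
P + R = 4/5 + 16/41 = 244/205
F1 = 128/205 / 244/205 = 32/61

32/61


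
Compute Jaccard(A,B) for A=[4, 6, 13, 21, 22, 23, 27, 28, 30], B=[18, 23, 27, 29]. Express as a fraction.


A intersect B = [23, 27]
|A intersect B| = 2
A union B = [4, 6, 13, 18, 21, 22, 23, 27, 28, 29, 30]
|A union B| = 11
Jaccard = 2/11 = 2/11

2/11


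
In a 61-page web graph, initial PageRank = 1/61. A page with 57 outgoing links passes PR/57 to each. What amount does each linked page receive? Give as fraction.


Initial PR = 1/61 = 1/61
Outlinks = 57
Contribution per link = PR / outlinks
= 1/61 / 57
= 1/3477

1/3477


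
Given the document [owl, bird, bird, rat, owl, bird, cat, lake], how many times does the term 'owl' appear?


Document has 8 words
Scanning for 'owl':
Found at positions: [0, 4]
Count = 2

2


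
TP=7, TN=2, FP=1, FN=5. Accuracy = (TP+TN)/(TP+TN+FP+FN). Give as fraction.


Accuracy = (TP + TN) / (TP + TN + FP + FN)
TP + TN = 7 + 2 = 9
Total = 7 + 2 + 1 + 5 = 15
Accuracy = 9 / 15 = 3/5

3/5


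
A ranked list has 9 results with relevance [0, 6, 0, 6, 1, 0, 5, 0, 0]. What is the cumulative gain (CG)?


Cumulative Gain = sum of relevance scores
Position 1: rel=0, running sum=0
Position 2: rel=6, running sum=6
Position 3: rel=0, running sum=6
Position 4: rel=6, running sum=12
Position 5: rel=1, running sum=13
Position 6: rel=0, running sum=13
Position 7: rel=5, running sum=18
Position 8: rel=0, running sum=18
Position 9: rel=0, running sum=18
CG = 18

18


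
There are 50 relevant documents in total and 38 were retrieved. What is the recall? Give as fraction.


Recall = retrieved_relevant / total_relevant
= 38 / 50
= 38 / (38 + 12)
= 19/25

19/25


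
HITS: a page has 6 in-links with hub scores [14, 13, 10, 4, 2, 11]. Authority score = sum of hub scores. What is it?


Authority = sum of hub scores of in-linkers
In-link 1: hub score = 14
In-link 2: hub score = 13
In-link 3: hub score = 10
In-link 4: hub score = 4
In-link 5: hub score = 2
In-link 6: hub score = 11
Authority = 14 + 13 + 10 + 4 + 2 + 11 = 54

54


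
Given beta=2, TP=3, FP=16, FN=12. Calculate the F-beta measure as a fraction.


P = TP/(TP+FP) = 3/19 = 3/19
R = TP/(TP+FN) = 3/15 = 1/5
beta^2 = 2^2 = 4
(1 + beta^2) = 5
Numerator = (1+beta^2)*P*R = 3/19
Denominator = beta^2*P + R = 12/19 + 1/5 = 79/95
F_beta = 15/79

15/79


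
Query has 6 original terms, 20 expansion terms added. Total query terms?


Original terms: 6
Expansion terms: 20
Total = 6 + 20 = 26

26


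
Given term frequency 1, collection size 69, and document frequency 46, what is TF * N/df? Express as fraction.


TF * (N/df)
= 1 * (69/46)
= 1 * 3/2
= 3/2

3/2


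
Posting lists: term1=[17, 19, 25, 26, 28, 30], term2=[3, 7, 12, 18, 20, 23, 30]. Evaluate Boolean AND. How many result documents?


Boolean AND: find intersection of posting lists
term1 docs: [17, 19, 25, 26, 28, 30]
term2 docs: [3, 7, 12, 18, 20, 23, 30]
Intersection: [30]
|intersection| = 1

1


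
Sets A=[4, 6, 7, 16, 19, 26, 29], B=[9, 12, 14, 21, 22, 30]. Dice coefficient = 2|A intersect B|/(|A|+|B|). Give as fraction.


A intersect B = []
|A intersect B| = 0
|A| = 7, |B| = 6
Dice = 2*0 / (7+6)
= 0 / 13 = 0

0


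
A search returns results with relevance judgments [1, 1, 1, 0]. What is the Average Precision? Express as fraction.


Computing P@k for each relevant position:
Position 1: relevant, P@1 = 1/1 = 1
Position 2: relevant, P@2 = 2/2 = 1
Position 3: relevant, P@3 = 3/3 = 1
Position 4: not relevant
Sum of P@k = 1 + 1 + 1 = 3
AP = 3 / 3 = 1

1


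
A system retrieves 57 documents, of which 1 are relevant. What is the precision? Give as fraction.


Precision = relevant_retrieved / total_retrieved
= 1 / 57
= 1 / (1 + 56)
= 1/57

1/57


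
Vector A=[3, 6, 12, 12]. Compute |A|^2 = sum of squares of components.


|A|^2 = sum of squared components
A[0]^2 = 3^2 = 9
A[1]^2 = 6^2 = 36
A[2]^2 = 12^2 = 144
A[3]^2 = 12^2 = 144
Sum = 9 + 36 + 144 + 144 = 333

333


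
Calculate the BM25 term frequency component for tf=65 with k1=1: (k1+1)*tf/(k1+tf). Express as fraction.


BM25 TF component = (k1+1)*tf / (k1+tf)
k1 = 1, tf = 65
Numerator = (1+1)*65 = 130
Denominator = 1 + 65 = 66
= 130/66 = 65/33

65/33


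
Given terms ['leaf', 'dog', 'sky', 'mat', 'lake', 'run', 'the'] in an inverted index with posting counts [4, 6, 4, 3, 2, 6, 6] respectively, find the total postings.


Summing posting list sizes:
'leaf': 4 postings
'dog': 6 postings
'sky': 4 postings
'mat': 3 postings
'lake': 2 postings
'run': 6 postings
'the': 6 postings
Total = 4 + 6 + 4 + 3 + 2 + 6 + 6 = 31

31


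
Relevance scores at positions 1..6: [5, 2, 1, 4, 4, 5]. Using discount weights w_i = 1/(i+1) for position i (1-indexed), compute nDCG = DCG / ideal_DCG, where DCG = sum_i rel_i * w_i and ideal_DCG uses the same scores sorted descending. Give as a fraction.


Position discount weights w_i = 1/(i+1) for i=1..6:
Weights = [1/2, 1/3, 1/4, 1/5, 1/6, 1/7]
Actual relevance: [5, 2, 1, 4, 4, 5]
DCG = 5/2 + 2/3 + 1/4 + 4/5 + 4/6 + 5/7 = 2351/420
Ideal relevance (sorted desc): [5, 5, 4, 4, 2, 1]
Ideal DCG = 5/2 + 5/3 + 4/4 + 4/5 + 2/6 + 1/7 = 451/70
nDCG = DCG / ideal_DCG = 2351/420 / 451/70 = 2351/2706

2351/2706


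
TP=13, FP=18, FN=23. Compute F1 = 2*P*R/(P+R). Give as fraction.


F1 = 2 * P * R / (P + R)
P = TP/(TP+FP) = 13/31 = 13/31
R = TP/(TP+FN) = 13/36 = 13/36
2 * P * R = 2 * 13/31 * 13/36 = 169/558
P + R = 13/31 + 13/36 = 871/1116
F1 = 169/558 / 871/1116 = 26/67

26/67


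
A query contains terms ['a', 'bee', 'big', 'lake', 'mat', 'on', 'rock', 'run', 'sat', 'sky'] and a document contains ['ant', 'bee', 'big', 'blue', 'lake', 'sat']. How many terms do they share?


Query terms: ['a', 'bee', 'big', 'lake', 'mat', 'on', 'rock', 'run', 'sat', 'sky']
Document terms: ['ant', 'bee', 'big', 'blue', 'lake', 'sat']
Common terms: ['bee', 'big', 'lake', 'sat']
Overlap count = 4

4


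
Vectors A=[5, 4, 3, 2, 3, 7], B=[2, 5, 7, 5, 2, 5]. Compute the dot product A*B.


Dot product = sum of element-wise products
A[0]*B[0] = 5*2 = 10
A[1]*B[1] = 4*5 = 20
A[2]*B[2] = 3*7 = 21
A[3]*B[3] = 2*5 = 10
A[4]*B[4] = 3*2 = 6
A[5]*B[5] = 7*5 = 35
Sum = 10 + 20 + 21 + 10 + 6 + 35 = 102

102


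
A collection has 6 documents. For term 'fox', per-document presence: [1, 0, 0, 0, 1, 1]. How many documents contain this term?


Checking each document for 'fox':
Doc 1: present
Doc 2: absent
Doc 3: absent
Doc 4: absent
Doc 5: present
Doc 6: present
df = sum of presences = 1 + 0 + 0 + 0 + 1 + 1 = 3

3


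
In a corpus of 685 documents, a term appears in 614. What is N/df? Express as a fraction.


IDF ratio = N / df
= 685 / 614
= 685/614

685/614


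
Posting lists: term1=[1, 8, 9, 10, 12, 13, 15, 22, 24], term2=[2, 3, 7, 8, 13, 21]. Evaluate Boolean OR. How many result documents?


Boolean OR: find union of posting lists
term1 docs: [1, 8, 9, 10, 12, 13, 15, 22, 24]
term2 docs: [2, 3, 7, 8, 13, 21]
Union: [1, 2, 3, 7, 8, 9, 10, 12, 13, 15, 21, 22, 24]
|union| = 13

13


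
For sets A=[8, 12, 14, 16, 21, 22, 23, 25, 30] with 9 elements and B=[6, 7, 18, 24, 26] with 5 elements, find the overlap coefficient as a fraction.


A intersect B = []
|A intersect B| = 0
min(|A|, |B|) = min(9, 5) = 5
Overlap = 0 / 5 = 0

0


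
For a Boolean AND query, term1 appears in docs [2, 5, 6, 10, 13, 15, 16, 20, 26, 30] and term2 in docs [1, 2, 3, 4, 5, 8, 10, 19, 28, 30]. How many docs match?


Boolean AND: find intersection of posting lists
term1 docs: [2, 5, 6, 10, 13, 15, 16, 20, 26, 30]
term2 docs: [1, 2, 3, 4, 5, 8, 10, 19, 28, 30]
Intersection: [2, 5, 10, 30]
|intersection| = 4

4


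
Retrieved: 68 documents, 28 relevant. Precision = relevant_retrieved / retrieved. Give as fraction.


Precision = relevant_retrieved / total_retrieved
= 28 / 68
= 28 / (28 + 40)
= 7/17

7/17


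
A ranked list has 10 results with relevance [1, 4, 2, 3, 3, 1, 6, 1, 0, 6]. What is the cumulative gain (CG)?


Cumulative Gain = sum of relevance scores
Position 1: rel=1, running sum=1
Position 2: rel=4, running sum=5
Position 3: rel=2, running sum=7
Position 4: rel=3, running sum=10
Position 5: rel=3, running sum=13
Position 6: rel=1, running sum=14
Position 7: rel=6, running sum=20
Position 8: rel=1, running sum=21
Position 9: rel=0, running sum=21
Position 10: rel=6, running sum=27
CG = 27

27


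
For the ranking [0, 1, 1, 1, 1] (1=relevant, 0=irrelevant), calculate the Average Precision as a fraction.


Computing P@k for each relevant position:
Position 1: not relevant
Position 2: relevant, P@2 = 1/2 = 1/2
Position 3: relevant, P@3 = 2/3 = 2/3
Position 4: relevant, P@4 = 3/4 = 3/4
Position 5: relevant, P@5 = 4/5 = 4/5
Sum of P@k = 1/2 + 2/3 + 3/4 + 4/5 = 163/60
AP = 163/60 / 4 = 163/240

163/240


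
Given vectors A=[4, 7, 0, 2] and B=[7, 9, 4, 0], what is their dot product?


Dot product = sum of element-wise products
A[0]*B[0] = 4*7 = 28
A[1]*B[1] = 7*9 = 63
A[2]*B[2] = 0*4 = 0
A[3]*B[3] = 2*0 = 0
Sum = 28 + 63 + 0 + 0 = 91

91


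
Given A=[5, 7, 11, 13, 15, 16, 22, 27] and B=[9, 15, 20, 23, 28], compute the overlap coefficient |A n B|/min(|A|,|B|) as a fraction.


A intersect B = [15]
|A intersect B| = 1
min(|A|, |B|) = min(8, 5) = 5
Overlap = 1 / 5 = 1/5

1/5


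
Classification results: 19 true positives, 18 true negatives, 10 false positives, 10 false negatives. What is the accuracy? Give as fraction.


Accuracy = (TP + TN) / (TP + TN + FP + FN)
TP + TN = 19 + 18 = 37
Total = 19 + 18 + 10 + 10 = 57
Accuracy = 37 / 57 = 37/57

37/57


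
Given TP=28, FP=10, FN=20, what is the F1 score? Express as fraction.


F1 = 2 * P * R / (P + R)
P = TP/(TP+FP) = 28/38 = 14/19
R = TP/(TP+FN) = 28/48 = 7/12
2 * P * R = 2 * 14/19 * 7/12 = 49/57
P + R = 14/19 + 7/12 = 301/228
F1 = 49/57 / 301/228 = 28/43

28/43


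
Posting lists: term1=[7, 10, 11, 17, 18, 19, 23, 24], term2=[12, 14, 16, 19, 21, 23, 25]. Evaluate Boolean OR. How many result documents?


Boolean OR: find union of posting lists
term1 docs: [7, 10, 11, 17, 18, 19, 23, 24]
term2 docs: [12, 14, 16, 19, 21, 23, 25]
Union: [7, 10, 11, 12, 14, 16, 17, 18, 19, 21, 23, 24, 25]
|union| = 13

13


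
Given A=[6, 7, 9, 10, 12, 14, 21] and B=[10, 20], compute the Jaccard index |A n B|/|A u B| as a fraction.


A intersect B = [10]
|A intersect B| = 1
A union B = [6, 7, 9, 10, 12, 14, 20, 21]
|A union B| = 8
Jaccard = 1/8 = 1/8

1/8


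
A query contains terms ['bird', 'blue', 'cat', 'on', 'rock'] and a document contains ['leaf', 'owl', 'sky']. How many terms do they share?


Query terms: ['bird', 'blue', 'cat', 'on', 'rock']
Document terms: ['leaf', 'owl', 'sky']
Common terms: []
Overlap count = 0

0


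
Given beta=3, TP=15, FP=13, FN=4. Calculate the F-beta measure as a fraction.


P = TP/(TP+FP) = 15/28 = 15/28
R = TP/(TP+FN) = 15/19 = 15/19
beta^2 = 3^2 = 9
(1 + beta^2) = 10
Numerator = (1+beta^2)*P*R = 1125/266
Denominator = beta^2*P + R = 135/28 + 15/19 = 2985/532
F_beta = 150/199

150/199


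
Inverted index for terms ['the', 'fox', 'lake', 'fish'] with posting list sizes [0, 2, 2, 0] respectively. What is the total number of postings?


Summing posting list sizes:
'the': 0 postings
'fox': 2 postings
'lake': 2 postings
'fish': 0 postings
Total = 0 + 2 + 2 + 0 = 4

4


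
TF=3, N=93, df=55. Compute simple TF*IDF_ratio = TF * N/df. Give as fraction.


TF * (N/df)
= 3 * (93/55)
= 3 * 93/55
= 279/55

279/55


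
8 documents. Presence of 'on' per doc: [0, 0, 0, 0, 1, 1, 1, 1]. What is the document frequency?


Checking each document for 'on':
Doc 1: absent
Doc 2: absent
Doc 3: absent
Doc 4: absent
Doc 5: present
Doc 6: present
Doc 7: present
Doc 8: present
df = sum of presences = 0 + 0 + 0 + 0 + 1 + 1 + 1 + 1 = 4

4


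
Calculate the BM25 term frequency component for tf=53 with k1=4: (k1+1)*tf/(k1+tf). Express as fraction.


BM25 TF component = (k1+1)*tf / (k1+tf)
k1 = 4, tf = 53
Numerator = (4+1)*53 = 265
Denominator = 4 + 53 = 57
= 265/57 = 265/57

265/57


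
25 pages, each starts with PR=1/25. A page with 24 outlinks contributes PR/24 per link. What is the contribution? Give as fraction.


Initial PR = 1/25 = 1/25
Outlinks = 24
Contribution per link = PR / outlinks
= 1/25 / 24
= 1/600

1/600


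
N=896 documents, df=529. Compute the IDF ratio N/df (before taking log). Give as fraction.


IDF ratio = N / df
= 896 / 529
= 896/529

896/529


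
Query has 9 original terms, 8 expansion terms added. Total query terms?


Original terms: 9
Expansion terms: 8
Total = 9 + 8 = 17

17


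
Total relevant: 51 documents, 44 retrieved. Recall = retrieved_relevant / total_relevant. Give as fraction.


Recall = retrieved_relevant / total_relevant
= 44 / 51
= 44 / (44 + 7)
= 44/51

44/51


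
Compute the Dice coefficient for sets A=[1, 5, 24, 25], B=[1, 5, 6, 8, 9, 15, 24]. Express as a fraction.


A intersect B = [1, 5, 24]
|A intersect B| = 3
|A| = 4, |B| = 7
Dice = 2*3 / (4+7)
= 6 / 11 = 6/11

6/11


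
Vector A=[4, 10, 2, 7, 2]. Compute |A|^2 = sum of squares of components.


|A|^2 = sum of squared components
A[0]^2 = 4^2 = 16
A[1]^2 = 10^2 = 100
A[2]^2 = 2^2 = 4
A[3]^2 = 7^2 = 49
A[4]^2 = 2^2 = 4
Sum = 16 + 100 + 4 + 49 + 4 = 173

173
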